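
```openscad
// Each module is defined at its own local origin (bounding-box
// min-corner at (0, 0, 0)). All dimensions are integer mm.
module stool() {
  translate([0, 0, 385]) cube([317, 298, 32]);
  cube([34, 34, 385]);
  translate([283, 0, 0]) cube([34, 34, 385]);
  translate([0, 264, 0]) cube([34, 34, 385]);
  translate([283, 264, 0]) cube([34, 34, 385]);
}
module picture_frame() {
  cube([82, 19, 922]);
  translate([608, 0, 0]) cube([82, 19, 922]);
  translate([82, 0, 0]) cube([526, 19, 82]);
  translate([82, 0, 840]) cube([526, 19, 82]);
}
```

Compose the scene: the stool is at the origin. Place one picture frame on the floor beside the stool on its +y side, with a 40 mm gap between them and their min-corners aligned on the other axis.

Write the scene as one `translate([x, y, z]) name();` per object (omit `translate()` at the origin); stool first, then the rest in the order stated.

stool();
translate([0, 338, 0]) picture_frame();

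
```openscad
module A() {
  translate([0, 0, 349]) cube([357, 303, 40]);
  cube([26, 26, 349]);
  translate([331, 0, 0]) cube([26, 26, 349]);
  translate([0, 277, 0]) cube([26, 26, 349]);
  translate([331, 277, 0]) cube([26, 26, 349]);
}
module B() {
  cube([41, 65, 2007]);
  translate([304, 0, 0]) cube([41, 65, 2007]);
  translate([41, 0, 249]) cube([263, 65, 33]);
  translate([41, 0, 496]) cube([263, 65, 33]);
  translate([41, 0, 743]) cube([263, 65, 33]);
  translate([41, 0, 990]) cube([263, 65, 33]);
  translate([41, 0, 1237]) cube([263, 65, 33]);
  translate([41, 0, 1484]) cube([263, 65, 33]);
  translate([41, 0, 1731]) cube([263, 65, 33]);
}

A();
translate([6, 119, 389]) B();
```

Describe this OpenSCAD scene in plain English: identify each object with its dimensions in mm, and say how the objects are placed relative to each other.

A is a four-legged stool. The seat is a 357×303×40 mm slab whose top surface is at z = 389 mm; four square legs, each 26×26 mm in cross-section, run from the floor (z = 0) to the underside of the seat, each flush with a corner of the seat.

B is a straight ladder. Two 41×65 mm vertical rails, 2007 mm tall, stand 345 mm apart (outside-to-outside) with their front faces coplanar on the −y side. 7 rungs, each 65 mm deep and 33 mm tall, span between the inner faces of the rails, front faces flush with the rails. The lowest rung's underside is at z = 249 mm and rungs are spaced 247 mm apart (underside to underside).

The ladder is on top of the stool, centred.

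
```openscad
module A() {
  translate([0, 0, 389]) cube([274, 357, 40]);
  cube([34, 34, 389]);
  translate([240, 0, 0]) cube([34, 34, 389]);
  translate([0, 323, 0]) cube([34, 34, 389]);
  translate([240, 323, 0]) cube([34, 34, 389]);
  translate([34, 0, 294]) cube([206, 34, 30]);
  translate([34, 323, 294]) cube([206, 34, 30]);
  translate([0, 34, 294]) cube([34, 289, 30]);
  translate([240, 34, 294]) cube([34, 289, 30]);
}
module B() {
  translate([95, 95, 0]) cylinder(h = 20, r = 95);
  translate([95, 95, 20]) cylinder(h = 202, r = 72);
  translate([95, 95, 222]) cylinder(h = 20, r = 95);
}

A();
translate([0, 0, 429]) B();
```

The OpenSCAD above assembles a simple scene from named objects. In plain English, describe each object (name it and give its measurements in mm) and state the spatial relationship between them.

A is a simple wooden stool: a rectangular seat 274 mm (x) by 357 mm (y), 40 mm thick, top face at z = 429 mm, on four square legs, each 34×34 mm in cross-section. The legs rest on z = 0, each flush with a corner of the seat. Four stretchers, 34 mm wide and 30 mm tall, connect adjacent legs with their undersides at z = 294 mm, each running between the inner faces of the legs it joins and aligned with the legs' outer faces on the other axis.

B is a spool: two coaxial disc flanges of radius 95 mm and thickness 20 mm, joined by a core cylinder of radius 72 mm and height 202 mm. The lower flange rests on z = 0 and the three cylinders share a vertical axis.

The spool is on top of the stool.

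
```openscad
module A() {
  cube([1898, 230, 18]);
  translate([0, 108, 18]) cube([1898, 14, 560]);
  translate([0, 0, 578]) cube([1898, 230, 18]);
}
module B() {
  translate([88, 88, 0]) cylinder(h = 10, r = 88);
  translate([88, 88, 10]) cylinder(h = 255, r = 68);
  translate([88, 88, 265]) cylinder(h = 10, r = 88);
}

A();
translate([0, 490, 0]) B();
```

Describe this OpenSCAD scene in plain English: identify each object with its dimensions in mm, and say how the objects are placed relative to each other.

A is an I-beam lying along x, 1898 mm long. Overall section height 596 mm. Two flanges 230 mm wide (y) and 18 mm thick, one on the floor and one at the top; a web 14 mm thick runs between them, centred on the flange width.

B is a spool: two coaxial disc flanges of radius 88 mm and thickness 10 mm, joined by a core cylinder of radius 68 mm and height 255 mm. The lower flange rests on z = 0 and the three cylinders share a vertical axis.

The spool is on the floor beside the I-beam on its +y side.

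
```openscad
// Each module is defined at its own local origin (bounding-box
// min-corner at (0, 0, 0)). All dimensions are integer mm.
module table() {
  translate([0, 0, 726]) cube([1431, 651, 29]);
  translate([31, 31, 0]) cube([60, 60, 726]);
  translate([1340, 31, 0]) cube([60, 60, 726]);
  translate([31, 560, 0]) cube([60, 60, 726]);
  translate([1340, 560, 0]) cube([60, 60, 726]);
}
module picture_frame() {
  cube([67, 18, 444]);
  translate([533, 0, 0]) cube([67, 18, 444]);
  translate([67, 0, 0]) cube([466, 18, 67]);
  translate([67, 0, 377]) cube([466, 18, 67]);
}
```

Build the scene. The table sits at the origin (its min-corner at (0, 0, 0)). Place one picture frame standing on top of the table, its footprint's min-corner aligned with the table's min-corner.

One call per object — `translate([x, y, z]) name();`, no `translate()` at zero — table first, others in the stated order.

table();
translate([0, 0, 755]) picture_frame();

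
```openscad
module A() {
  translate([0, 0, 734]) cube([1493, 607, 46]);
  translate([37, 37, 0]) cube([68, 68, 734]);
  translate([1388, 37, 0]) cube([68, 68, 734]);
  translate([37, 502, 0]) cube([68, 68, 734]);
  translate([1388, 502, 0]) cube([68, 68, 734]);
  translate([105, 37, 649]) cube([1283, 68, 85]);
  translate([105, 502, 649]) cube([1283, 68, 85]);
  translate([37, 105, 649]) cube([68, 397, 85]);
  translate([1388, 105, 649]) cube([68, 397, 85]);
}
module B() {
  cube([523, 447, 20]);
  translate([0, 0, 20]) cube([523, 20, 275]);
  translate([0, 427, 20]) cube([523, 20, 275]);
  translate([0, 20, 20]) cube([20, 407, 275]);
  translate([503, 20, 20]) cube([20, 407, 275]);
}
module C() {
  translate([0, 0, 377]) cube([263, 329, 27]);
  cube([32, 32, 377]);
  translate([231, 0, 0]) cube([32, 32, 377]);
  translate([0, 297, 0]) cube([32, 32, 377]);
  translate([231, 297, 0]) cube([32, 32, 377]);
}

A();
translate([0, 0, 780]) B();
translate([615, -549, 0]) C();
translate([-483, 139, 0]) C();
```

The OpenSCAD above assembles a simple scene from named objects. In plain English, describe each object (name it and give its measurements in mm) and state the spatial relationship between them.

A is a table: top 1493 mm (x) × 607 mm (y), 46 mm thick, upper face at z = 780 mm, on four 68×68 mm square legs, each inset 37 mm from the nearest pair of top edges, running from z = 0 to the bottom of the top. Four apron rails, 68 mm thick and 85 mm tall, run between adjacent legs with their top edges flush with the underside of the top and their outer faces flush with the legs' outer faces.

B is an open storage box with external size 523×447×295 mm and wall thickness 20 mm (the base is also 20 mm thick). The base covers the whole footprint; the four walls stand on the base, with the y-facing walls full-width and the x-facing walls fitting between their inner faces.

C is a four-legged stool. The seat is a 263×329×27 mm slab whose top surface is at z = 404 mm; four square legs, each 32×32 mm in cross-section, run from the floor (z = 0) to the underside of the seat, each flush with a corner of the seat.

The open box is on top of the table. Two stools sit around the table at the −y, −x sides.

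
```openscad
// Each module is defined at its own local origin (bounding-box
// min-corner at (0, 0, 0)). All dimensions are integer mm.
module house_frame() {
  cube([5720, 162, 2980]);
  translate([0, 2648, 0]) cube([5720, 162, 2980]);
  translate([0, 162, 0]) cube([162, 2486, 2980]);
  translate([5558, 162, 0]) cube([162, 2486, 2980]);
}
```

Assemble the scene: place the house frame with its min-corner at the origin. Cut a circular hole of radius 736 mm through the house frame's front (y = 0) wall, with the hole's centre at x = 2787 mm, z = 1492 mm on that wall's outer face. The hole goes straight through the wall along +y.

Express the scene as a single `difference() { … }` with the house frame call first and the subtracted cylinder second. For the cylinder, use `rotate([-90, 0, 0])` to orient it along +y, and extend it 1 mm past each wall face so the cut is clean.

difference() {
  house_frame();
  translate([2787, -1, 1492]) rotate([-90, 0, 0]) cylinder(h = 164, r = 736);
}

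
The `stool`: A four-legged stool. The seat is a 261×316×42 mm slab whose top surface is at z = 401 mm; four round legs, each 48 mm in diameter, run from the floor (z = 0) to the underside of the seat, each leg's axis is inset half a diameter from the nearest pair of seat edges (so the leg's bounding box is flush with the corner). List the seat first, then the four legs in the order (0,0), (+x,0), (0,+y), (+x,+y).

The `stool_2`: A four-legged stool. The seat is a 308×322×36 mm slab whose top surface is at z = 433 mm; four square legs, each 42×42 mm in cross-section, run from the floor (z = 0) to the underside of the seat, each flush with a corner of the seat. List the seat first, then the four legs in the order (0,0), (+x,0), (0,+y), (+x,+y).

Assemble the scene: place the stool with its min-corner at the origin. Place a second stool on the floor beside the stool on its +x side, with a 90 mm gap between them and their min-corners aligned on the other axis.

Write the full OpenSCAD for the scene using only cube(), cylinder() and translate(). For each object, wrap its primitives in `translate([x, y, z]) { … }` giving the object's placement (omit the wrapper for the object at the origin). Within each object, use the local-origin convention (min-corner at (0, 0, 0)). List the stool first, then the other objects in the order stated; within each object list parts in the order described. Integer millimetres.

translate([0, 0, 359]) cube([261, 316, 42]);
translate([24, 24, 0]) cylinder(h = 359, r = 24);
translate([237, 24, 0]) cylinder(h = 359, r = 24);
translate([24, 292, 0]) cylinder(h = 359, r = 24);
translate([237, 292, 0]) cylinder(h = 359, r = 24);
translate([351, 0, 0]) {
  translate([0, 0, 397]) cube([308, 322, 36]);
  cube([42, 42, 397]);
  translate([266, 0, 0]) cube([42, 42, 397]);
  translate([0, 280, 0]) cube([42, 42, 397]);
  translate([266, 280, 0]) cube([42, 42, 397]);
}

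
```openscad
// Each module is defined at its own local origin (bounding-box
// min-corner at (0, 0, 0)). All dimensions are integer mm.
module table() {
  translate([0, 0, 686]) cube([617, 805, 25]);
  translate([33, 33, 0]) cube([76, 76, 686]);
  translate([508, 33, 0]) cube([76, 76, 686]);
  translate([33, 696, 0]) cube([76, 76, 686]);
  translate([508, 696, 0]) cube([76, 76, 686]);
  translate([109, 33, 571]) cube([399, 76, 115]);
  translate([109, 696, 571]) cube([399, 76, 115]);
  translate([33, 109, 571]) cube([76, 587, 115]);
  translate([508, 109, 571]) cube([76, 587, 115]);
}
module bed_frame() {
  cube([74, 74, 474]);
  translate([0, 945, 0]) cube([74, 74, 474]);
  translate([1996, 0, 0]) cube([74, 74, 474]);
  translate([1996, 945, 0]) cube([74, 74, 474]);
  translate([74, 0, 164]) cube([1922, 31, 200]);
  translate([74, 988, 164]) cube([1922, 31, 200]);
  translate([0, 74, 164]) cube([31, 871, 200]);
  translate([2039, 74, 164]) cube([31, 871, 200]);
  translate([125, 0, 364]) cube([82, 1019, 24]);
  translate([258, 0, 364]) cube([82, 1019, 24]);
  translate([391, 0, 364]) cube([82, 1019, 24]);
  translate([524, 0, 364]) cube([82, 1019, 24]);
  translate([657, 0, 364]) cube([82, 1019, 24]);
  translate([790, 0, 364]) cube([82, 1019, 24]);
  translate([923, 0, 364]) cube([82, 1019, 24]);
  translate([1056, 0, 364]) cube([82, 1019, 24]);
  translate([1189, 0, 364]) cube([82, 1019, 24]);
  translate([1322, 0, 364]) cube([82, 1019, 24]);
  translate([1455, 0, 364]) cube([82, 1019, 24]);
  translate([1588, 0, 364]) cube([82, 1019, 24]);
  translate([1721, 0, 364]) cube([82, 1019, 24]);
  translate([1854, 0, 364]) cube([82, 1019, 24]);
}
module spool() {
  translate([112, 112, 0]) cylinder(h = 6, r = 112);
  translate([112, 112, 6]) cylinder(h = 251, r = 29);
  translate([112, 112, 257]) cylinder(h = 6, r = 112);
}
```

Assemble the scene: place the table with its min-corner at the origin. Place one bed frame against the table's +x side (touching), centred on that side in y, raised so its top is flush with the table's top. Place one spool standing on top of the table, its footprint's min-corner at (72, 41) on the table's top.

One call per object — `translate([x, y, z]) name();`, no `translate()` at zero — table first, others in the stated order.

table();
translate([617, -107, 237]) bed_frame();
translate([72, 41, 711]) spool();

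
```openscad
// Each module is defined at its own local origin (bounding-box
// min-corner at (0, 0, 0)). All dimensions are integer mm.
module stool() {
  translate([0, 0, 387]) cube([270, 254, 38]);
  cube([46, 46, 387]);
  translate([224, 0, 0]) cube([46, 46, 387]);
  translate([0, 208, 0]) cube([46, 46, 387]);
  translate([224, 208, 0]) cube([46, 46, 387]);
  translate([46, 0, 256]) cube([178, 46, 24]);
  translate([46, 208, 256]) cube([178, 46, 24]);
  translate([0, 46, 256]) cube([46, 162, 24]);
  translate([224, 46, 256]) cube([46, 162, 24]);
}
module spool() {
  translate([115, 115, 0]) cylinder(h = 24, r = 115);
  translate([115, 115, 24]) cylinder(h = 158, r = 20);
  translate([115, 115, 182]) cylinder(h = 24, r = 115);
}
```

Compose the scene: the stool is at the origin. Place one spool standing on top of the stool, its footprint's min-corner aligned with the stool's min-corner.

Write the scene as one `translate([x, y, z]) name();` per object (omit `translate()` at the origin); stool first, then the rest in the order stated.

stool();
translate([0, 0, 425]) spool();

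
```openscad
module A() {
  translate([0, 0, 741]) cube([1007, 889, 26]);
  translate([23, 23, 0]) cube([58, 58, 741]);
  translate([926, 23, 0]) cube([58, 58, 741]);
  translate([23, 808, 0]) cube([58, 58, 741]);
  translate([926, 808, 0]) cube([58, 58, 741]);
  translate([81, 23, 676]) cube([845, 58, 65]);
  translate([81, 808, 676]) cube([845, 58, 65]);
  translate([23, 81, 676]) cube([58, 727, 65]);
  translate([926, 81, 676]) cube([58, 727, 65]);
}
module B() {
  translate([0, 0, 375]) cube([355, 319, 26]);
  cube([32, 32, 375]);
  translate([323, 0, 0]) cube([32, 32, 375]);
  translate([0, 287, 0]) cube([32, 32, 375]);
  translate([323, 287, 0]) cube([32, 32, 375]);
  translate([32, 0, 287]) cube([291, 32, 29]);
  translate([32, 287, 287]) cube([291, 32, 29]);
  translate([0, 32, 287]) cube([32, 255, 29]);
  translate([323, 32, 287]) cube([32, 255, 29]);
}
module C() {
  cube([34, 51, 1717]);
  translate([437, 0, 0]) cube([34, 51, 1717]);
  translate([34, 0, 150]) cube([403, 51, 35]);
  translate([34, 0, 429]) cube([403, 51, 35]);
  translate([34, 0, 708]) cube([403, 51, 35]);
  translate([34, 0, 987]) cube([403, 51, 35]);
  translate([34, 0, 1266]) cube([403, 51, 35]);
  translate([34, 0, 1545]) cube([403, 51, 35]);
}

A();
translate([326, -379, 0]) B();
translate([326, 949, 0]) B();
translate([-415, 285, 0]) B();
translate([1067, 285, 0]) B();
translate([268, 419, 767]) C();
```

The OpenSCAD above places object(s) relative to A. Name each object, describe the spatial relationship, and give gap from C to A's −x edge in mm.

A is a table. B is a stool. C is a ladder. Four stools sit around the table at the −y, +y, −x, +x sides. The ladder is on top of the table, centred. The gap from the ladder to the table's −x edge is 268 mm.

The ladder's min-x is at 268; the table's min-x is 0; gap = 268 mm.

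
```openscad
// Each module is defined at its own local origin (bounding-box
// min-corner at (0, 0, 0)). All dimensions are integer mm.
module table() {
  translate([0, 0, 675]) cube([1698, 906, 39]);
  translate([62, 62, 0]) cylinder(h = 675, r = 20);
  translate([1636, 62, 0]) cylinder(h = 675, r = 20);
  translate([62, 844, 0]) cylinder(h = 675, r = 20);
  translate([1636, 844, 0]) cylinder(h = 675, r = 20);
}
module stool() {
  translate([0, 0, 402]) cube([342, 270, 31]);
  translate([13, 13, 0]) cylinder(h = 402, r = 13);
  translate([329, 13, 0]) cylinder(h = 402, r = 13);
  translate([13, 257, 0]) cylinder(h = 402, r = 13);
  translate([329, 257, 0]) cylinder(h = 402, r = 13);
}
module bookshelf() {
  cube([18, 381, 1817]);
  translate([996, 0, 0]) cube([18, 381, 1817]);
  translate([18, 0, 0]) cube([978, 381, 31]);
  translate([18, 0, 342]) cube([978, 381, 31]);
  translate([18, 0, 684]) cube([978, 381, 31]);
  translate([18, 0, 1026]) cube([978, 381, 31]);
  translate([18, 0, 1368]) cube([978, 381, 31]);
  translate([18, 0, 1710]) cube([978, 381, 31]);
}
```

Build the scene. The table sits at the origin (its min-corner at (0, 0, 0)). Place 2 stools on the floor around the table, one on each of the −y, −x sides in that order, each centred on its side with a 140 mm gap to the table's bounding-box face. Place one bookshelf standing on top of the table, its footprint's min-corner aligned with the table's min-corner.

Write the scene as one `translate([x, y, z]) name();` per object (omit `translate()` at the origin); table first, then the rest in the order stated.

table();
translate([678, -410, 0]) stool();
translate([-482, 318, 0]) stool();
translate([0, 0, 714]) bookshelf();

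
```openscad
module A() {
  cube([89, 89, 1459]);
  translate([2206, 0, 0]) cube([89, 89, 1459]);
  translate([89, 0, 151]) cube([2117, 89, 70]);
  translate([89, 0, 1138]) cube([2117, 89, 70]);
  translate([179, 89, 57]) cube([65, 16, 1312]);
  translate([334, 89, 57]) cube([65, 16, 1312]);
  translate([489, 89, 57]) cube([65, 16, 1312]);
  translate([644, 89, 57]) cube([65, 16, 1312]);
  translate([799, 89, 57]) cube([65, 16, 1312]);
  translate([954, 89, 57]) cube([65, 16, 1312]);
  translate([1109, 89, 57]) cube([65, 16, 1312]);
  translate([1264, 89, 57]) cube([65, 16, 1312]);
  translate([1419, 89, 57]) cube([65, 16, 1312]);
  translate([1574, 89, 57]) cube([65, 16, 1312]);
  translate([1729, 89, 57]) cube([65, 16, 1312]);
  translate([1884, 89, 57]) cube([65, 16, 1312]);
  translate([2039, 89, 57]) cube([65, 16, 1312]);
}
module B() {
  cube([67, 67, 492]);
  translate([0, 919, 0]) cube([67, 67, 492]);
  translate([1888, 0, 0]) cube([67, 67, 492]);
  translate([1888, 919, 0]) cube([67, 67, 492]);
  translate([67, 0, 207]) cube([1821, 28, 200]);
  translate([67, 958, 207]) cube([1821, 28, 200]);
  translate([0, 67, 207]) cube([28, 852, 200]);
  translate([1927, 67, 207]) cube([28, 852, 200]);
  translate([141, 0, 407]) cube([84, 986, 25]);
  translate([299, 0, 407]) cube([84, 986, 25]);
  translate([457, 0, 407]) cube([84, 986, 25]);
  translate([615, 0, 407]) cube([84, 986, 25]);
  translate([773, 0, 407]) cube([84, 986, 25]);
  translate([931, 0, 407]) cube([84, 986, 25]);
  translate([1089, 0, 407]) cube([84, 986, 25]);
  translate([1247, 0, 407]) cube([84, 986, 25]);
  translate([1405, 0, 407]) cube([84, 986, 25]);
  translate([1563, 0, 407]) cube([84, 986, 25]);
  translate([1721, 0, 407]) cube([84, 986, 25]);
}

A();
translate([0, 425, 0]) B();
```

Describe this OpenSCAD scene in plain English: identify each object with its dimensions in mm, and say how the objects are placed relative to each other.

A is a fence section. Two 89×89 mm posts, 1459 mm tall, stand on the floor with a clear span of 2117 mm between their inner faces. Two horizontal rails of 89×70 mm section span the gap between the posts with their undersides at z = 151 mm and z = 1138 mm, flush with the posts' −y face. 13 pickets, each 65 mm wide, 16 mm thick and 1312 mm tall, are fixed to the +y face of the rails with their bottoms at z = 57 mm, evenly spaced across the span with equal gaps (rounded down to the nearest mm) at the −x end and between each pair — any rounding remainder accumulates at the +x end.

B is a bed frame 1955 mm long (x) by 986 mm wide (y). Four 67×67 mm corner posts, 492 mm tall, at the corners of the footprint. Four rails of 28 mm thickness and 200 mm height run between adjacent posts with their undersides at z = 207 mm, their outer faces flush with the outside of the frame (the two x-running rails run between the posts' inner faces; the two y-running rails run between the posts' inner faces). 11 slats, each 84 mm wide (x) and 25 mm thick, lie across the top of the two x-running rails, running the full 986 mm width of the frame in y; the slats are evenly spaced along x between the inner faces of the end posts with equal gaps (rounded down to the nearest mm) at the −x end and between each pair — any rounding remainder accumulates at the +x end.

The bed frame is on the floor beside the fence section on its +y side.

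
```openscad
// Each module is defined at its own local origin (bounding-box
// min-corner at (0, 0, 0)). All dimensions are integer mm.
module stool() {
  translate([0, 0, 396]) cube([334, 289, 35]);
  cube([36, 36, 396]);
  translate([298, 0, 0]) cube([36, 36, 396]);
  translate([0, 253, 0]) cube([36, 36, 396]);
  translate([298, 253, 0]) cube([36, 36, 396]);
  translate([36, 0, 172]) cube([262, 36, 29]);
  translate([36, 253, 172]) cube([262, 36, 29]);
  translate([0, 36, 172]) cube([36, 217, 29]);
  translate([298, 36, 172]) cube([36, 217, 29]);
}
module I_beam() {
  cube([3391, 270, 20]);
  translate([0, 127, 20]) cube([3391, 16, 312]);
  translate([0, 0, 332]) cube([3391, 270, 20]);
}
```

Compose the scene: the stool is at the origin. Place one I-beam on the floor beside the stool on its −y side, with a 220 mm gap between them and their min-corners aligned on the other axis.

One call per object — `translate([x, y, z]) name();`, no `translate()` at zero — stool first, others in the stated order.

stool();
translate([0, -490, 0]) I_beam();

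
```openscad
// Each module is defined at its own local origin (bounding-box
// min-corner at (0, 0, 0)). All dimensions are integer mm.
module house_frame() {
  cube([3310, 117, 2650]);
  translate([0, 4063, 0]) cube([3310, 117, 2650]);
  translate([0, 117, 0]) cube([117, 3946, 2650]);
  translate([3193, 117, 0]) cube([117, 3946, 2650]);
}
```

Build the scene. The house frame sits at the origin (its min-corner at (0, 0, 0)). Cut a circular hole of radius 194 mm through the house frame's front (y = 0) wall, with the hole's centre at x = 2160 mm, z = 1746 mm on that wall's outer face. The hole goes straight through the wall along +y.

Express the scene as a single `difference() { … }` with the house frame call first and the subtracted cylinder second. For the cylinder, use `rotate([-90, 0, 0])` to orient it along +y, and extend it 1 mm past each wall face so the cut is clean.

difference() {
  house_frame();
  translate([2160, -1, 1746]) rotate([-90, 0, 0]) cylinder(h = 119, r = 194);
}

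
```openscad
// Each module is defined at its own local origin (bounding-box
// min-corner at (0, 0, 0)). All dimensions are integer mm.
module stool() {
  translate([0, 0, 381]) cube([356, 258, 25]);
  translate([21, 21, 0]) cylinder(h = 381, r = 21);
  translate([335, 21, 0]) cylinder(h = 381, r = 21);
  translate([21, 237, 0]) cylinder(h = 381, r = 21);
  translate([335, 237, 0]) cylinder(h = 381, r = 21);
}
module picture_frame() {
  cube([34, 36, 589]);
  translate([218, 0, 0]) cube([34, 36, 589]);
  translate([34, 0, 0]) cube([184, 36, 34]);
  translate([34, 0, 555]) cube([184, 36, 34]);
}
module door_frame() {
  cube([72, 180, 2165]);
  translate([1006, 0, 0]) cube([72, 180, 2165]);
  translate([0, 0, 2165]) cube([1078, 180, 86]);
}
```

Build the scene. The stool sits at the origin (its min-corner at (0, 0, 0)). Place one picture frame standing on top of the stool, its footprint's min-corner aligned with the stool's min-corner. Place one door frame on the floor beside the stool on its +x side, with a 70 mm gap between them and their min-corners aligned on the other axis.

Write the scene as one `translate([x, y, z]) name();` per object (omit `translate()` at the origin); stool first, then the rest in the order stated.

stool();
translate([0, 0, 406]) picture_frame();
translate([426, 0, 0]) door_frame();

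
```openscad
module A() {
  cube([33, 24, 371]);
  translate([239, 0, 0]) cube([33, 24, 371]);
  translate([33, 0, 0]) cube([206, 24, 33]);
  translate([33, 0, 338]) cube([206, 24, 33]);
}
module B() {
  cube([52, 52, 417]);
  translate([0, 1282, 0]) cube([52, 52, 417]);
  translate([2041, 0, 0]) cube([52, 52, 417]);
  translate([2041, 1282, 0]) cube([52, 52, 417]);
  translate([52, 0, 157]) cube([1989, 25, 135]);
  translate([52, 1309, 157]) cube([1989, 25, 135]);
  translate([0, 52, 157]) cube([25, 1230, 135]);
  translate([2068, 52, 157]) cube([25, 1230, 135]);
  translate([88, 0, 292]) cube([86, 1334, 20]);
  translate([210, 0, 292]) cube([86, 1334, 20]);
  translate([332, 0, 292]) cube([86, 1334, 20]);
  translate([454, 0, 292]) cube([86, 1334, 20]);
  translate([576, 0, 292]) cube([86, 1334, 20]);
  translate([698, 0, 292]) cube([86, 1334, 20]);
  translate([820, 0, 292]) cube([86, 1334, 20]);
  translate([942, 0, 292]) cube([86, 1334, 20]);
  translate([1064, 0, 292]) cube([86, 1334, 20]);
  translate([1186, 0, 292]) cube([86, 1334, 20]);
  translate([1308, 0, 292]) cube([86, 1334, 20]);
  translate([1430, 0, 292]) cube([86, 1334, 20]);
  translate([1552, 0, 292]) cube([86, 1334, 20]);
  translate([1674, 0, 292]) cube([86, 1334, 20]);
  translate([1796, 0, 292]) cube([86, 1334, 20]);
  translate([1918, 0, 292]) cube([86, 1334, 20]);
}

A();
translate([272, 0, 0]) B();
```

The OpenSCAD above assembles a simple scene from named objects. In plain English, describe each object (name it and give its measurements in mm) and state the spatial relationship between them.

A is a picture frame with a 206×305 mm rectangular opening (x by z) and a uniform 33 mm border on every side. Frame depth is 24 mm along y. It is built from two vertical stiles running the full outside height and two horizontal rails spanning the gap between the stiles.

B is a bed frame 2093 mm long (x) by 1334 mm wide (y). Four 52×52 mm corner posts, 417 mm tall, at the corners of the footprint. Four rails of 25 mm thickness and 135 mm height run between adjacent posts with their undersides at z = 157 mm, their outer faces flush with the outside of the frame (the two x-running rails run between the posts' inner faces; the two y-running rails run between the posts' inner faces). 16 slats, each 86 mm wide (x) and 20 mm thick, lie across the top of the two x-running rails, running the full 1334 mm width of the frame in y; the slats are evenly spaced along x between the inner faces of the end posts with equal gaps (rounded down to the nearest mm) at the −x end and between each pair — any rounding remainder accumulates at the +x end.

The bed frame is against the picture frame's +x side, with their −y faces flush.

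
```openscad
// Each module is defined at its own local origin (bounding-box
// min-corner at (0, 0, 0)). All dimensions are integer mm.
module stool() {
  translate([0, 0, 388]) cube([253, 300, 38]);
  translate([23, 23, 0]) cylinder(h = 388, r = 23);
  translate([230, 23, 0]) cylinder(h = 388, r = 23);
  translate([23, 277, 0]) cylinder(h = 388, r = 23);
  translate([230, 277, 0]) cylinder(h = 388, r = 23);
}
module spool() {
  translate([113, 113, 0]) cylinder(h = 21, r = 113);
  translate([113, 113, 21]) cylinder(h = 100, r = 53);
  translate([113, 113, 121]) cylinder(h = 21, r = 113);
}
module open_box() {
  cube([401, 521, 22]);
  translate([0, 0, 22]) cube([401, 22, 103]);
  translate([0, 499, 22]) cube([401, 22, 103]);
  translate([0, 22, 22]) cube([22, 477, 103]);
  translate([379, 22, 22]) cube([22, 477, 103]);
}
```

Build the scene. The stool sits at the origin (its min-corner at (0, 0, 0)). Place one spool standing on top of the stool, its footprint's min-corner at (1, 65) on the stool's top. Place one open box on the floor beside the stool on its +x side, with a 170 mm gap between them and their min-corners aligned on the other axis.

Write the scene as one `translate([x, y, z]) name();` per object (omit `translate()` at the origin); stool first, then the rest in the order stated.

stool();
translate([1, 65, 426]) spool();
translate([423, 0, 0]) open_box();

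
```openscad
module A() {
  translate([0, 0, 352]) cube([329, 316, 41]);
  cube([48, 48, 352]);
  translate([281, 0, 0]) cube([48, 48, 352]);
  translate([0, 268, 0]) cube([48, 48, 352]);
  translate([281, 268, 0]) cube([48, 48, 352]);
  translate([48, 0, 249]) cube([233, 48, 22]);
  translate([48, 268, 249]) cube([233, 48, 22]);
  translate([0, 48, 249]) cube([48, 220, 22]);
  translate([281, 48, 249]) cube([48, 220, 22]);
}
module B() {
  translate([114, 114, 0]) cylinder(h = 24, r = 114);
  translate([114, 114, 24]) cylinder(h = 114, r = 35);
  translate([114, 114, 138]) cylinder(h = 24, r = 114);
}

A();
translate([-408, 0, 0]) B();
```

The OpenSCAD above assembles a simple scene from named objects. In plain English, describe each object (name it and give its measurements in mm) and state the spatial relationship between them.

A is a four-legged stool. The seat is 329×316 mm, 41 mm thick, top at z = 393 mm. It stands on four square legs, each 48×48 mm in cross-section, from z = 0 to the seat underside, each flush with a corner of the seat. Four stretchers, 48 mm wide and 22 mm tall, connect adjacent legs with their undersides at z = 249 mm, each running between the inner faces of the legs it joins and aligned with the legs' outer faces on the other axis.

B is a spool: two coaxial disc flanges of radius 114 mm and thickness 24 mm, joined by a core cylinder of radius 35 mm and height 114 mm. The lower flange rests on z = 0 and the three cylinders share a vertical axis.

The spool is on the floor beside the stool on its −x side.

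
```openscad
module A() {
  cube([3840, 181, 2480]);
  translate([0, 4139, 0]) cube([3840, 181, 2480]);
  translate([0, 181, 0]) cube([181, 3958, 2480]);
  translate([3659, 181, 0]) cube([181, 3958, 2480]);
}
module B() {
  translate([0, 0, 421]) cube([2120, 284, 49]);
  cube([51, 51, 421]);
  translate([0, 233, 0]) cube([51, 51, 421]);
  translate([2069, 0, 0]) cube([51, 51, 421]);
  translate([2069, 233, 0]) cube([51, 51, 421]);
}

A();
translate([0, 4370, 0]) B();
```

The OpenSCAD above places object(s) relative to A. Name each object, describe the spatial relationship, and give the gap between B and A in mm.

A is a house frame. B is a bench. The bench is on the floor beside the house frame on its +y side. The gap between the bench and the house frame is 50 mm.

The bench's nearest face is 50 mm from the house frame's +y face.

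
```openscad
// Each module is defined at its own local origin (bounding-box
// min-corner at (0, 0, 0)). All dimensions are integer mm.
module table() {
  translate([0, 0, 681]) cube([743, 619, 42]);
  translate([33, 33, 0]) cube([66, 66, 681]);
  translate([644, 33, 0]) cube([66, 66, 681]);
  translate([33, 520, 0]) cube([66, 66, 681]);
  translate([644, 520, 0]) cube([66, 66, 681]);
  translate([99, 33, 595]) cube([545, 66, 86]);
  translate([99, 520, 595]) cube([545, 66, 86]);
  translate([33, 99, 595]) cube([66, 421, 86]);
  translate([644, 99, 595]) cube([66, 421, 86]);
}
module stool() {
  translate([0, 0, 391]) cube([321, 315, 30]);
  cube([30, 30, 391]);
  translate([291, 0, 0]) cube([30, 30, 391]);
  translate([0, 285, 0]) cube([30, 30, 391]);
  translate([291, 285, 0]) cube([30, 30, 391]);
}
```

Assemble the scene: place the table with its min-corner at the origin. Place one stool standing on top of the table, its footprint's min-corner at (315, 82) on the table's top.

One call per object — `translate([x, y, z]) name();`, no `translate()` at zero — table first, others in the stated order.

table();
translate([315, 82, 723]) stool();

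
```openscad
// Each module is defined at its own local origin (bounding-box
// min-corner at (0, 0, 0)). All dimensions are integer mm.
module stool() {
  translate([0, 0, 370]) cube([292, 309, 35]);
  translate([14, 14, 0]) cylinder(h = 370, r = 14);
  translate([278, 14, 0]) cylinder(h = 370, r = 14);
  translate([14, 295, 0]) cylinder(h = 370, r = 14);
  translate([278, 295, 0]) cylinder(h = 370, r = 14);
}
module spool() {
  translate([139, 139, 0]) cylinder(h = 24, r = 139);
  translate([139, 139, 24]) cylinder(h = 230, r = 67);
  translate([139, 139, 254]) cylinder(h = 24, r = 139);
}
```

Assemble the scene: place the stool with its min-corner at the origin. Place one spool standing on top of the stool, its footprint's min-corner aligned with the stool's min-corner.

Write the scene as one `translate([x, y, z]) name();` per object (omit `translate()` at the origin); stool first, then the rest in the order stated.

stool();
translate([0, 0, 405]) spool();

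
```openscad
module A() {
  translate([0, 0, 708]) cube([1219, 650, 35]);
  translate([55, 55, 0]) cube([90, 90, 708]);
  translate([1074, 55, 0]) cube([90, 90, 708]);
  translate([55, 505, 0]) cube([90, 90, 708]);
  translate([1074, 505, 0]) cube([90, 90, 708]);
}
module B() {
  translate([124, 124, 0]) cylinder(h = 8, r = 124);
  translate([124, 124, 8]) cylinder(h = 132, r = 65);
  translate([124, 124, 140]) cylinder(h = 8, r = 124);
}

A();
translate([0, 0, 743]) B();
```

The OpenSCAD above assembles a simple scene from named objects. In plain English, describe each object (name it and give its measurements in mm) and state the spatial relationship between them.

A is a table with a 1219×650 mm rectangular top, 35 mm thick, top surface at z = 743 mm, supported by four 90×90 mm square legs, each inset 55 mm from the nearest pair of top edges, running from the floor.

B is a spool: two coaxial disc flanges of radius 124 mm and thickness 8 mm, joined by a core cylinder of radius 65 mm and height 132 mm. The lower flange rests on z = 0 and the three cylinders share a vertical axis.

The spool is on top of the table.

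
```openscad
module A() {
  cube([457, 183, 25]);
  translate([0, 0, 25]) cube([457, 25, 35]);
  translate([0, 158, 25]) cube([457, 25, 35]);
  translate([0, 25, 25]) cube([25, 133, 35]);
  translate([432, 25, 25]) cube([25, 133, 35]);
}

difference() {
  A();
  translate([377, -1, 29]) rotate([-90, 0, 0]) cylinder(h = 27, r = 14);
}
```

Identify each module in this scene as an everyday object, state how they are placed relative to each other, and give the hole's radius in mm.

The subtracted cylinder has r = 14 mm.

A is an open box. The open box has a circular hole through its front wall. The hole's radius is 14 mm.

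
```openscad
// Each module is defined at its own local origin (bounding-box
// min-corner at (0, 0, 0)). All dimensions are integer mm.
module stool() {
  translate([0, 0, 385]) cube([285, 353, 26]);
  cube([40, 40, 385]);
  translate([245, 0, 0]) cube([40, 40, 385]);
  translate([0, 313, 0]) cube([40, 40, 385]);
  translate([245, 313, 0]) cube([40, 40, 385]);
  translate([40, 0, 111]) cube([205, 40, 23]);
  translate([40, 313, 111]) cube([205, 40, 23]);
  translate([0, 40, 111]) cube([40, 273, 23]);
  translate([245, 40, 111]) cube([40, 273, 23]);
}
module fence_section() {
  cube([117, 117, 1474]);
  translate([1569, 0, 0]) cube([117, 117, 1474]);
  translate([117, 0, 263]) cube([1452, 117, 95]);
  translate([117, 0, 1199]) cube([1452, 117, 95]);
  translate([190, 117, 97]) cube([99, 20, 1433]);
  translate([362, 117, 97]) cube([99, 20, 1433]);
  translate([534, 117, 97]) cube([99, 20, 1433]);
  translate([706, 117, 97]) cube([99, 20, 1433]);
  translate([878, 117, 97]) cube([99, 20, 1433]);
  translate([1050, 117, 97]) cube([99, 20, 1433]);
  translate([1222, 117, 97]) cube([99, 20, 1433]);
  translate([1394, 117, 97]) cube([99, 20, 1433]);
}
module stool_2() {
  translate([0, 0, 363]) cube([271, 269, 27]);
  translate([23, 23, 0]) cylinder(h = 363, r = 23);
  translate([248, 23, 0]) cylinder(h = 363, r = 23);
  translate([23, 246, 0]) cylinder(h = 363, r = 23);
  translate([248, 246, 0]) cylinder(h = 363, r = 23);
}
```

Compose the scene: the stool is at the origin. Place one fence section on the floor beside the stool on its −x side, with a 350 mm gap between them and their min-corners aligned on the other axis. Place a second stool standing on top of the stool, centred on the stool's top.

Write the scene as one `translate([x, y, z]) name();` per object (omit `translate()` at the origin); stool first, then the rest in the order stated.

stool();
translate([-2036, 0, 0]) fence_section();
translate([7, 42, 411]) stool_2();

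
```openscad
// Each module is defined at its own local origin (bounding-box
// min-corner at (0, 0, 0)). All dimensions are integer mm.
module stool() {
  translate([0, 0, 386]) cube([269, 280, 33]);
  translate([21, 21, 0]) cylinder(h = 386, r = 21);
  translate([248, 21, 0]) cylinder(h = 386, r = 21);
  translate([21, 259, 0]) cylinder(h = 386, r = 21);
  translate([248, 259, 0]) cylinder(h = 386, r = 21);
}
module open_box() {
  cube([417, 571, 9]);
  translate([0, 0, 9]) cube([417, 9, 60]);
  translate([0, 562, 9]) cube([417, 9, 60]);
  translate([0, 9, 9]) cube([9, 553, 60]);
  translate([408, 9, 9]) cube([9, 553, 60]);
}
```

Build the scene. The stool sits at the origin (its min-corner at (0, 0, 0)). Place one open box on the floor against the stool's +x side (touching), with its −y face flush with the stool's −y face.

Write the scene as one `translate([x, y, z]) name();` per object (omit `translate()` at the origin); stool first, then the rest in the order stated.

stool();
translate([269, 0, 0]) open_box();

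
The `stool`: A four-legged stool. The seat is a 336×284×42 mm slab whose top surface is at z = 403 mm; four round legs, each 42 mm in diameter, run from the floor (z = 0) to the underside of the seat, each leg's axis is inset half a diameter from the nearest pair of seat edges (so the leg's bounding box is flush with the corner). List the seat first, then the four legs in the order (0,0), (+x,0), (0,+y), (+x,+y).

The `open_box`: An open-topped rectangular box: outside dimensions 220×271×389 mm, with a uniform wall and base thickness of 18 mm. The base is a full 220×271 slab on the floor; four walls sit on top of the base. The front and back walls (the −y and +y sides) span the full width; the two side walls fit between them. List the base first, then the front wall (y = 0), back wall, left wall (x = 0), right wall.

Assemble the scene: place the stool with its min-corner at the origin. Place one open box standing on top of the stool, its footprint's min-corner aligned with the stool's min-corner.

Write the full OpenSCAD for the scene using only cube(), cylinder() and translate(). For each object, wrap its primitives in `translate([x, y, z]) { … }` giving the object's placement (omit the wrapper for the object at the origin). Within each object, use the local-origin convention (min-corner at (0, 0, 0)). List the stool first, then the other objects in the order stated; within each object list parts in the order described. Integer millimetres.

translate([0, 0, 361]) cube([336, 284, 42]);
translate([21, 21, 0]) cylinder(h = 361, r = 21);
translate([315, 21, 0]) cylinder(h = 361, r = 21);
translate([21, 263, 0]) cylinder(h = 361, r = 21);
translate([315, 263, 0]) cylinder(h = 361, r = 21);
translate([0, 0, 403]) {
  cube([220, 271, 18]);
  translate([0, 0, 18]) cube([220, 18, 371]);
  translate([0, 253, 18]) cube([220, 18, 371]);
  translate([0, 18, 18]) cube([18, 235, 371]);
  translate([202, 18, 18]) cube([18, 235, 371]);
}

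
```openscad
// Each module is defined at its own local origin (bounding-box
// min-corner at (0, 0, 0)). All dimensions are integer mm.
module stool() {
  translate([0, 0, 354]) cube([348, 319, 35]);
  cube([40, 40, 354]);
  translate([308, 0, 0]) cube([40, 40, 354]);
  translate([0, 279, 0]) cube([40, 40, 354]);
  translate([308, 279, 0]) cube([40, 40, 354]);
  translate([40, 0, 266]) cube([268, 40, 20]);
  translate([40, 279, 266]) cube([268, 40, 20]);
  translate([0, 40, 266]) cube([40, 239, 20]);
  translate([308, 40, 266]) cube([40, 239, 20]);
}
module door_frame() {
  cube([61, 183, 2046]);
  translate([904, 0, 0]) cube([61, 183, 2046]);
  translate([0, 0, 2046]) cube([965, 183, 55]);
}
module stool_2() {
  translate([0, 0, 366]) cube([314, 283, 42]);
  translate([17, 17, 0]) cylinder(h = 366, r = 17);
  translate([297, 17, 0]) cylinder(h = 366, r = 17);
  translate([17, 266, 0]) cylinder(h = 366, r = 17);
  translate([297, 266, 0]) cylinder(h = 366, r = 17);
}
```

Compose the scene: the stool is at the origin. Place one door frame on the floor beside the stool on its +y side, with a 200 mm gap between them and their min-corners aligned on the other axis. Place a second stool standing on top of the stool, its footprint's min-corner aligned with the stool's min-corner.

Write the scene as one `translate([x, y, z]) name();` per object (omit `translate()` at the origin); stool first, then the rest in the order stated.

stool();
translate([0, 519, 0]) door_frame();
translate([0, 0, 389]) stool_2();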